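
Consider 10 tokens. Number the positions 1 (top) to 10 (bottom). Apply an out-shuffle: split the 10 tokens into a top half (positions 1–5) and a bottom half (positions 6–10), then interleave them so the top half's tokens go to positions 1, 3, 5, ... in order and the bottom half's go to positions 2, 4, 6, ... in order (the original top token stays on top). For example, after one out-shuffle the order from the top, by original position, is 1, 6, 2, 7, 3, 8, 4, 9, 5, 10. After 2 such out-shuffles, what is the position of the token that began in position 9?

6

Track the token's position through each out-shuffle:
9 → 8 → 6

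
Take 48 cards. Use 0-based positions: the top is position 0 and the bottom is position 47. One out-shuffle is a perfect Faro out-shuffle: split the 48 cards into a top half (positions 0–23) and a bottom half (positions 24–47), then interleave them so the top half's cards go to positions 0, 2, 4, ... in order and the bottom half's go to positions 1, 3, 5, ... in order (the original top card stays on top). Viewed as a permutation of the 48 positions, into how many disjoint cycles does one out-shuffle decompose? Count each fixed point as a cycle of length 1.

4

Trace each unvisited position around until it returns:
(0) (1 2 4 8 16 32 ... len 23) (5 10 20 40 33 19 ... len 23) (47)
4 cycles in total.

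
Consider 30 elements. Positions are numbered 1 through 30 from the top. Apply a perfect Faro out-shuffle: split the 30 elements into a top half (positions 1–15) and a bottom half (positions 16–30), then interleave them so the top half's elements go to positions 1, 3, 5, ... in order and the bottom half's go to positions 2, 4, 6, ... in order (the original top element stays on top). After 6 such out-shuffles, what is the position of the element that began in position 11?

3

Track the element's position through each out-shuffle:
11 → 21 → 12 → 23 → 16 → 2 → 3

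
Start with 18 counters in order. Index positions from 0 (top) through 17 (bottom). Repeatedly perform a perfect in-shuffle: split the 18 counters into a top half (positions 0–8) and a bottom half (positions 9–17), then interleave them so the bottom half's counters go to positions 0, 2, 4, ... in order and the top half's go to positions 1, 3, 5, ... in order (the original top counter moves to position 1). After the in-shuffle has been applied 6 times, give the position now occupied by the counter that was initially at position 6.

Track the counter's position through each in-shuffle:
6 → 13 → 8 → 17 → 16 → 14 → 10

10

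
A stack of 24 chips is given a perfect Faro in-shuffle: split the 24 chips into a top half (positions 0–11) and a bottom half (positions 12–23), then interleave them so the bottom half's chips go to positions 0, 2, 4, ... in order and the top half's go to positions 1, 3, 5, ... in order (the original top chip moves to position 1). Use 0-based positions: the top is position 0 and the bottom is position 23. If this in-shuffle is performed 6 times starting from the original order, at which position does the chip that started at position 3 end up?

5

Track the chip's position through each in-shuffle:
3 → 7 → 15 → 6 → 13 → 2 → 5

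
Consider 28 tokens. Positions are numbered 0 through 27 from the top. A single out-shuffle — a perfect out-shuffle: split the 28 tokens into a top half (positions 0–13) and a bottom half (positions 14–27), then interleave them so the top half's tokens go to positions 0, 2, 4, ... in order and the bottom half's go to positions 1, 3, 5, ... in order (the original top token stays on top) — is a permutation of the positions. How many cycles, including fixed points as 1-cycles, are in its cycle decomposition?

Trace each unvisited position around until it returns:
(0) (1 2 4 8 16 5 ... len 18) (3 6 12 24 21 15) (9 18) (27)
5 cycles in total.

5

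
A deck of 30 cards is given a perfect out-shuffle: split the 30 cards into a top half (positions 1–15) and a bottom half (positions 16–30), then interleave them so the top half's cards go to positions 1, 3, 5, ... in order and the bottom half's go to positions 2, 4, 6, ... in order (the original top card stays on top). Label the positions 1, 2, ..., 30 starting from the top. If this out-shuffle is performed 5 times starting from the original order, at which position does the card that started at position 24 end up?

12

Track the card's position through each out-shuffle:
24 → 18 → 6 → 11 → 21 → 12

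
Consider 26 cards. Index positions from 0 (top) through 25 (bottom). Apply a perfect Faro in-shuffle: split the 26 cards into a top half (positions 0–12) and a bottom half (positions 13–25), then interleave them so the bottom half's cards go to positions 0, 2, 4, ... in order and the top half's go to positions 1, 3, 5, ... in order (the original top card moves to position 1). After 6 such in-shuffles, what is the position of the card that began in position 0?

Track the card's position through each in-shuffle:
0 → 1 → 3 → 7 → 15 → 4 → 9

9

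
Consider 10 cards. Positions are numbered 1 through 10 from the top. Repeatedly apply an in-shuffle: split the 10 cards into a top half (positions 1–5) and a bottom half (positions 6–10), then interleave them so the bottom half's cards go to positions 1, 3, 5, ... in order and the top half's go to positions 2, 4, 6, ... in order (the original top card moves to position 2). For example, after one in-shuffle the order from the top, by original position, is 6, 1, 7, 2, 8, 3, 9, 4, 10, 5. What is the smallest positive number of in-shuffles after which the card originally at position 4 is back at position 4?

10

Follow position 4 under repeated in-shuffles:
4 → 8 → 5 → 10 → 9 → 7 → 3 → 6 → 1 → 2 → 4
It first returns after 10 in-shuffles.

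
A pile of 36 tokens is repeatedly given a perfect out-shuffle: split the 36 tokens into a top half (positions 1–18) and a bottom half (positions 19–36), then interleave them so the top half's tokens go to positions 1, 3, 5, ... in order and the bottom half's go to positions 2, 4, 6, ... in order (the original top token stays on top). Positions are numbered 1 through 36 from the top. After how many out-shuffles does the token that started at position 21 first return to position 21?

Follow position 21 under repeated out-shuffles:
21 → 6 → 11 → 21
It first returns after 3 out-shuffles.

3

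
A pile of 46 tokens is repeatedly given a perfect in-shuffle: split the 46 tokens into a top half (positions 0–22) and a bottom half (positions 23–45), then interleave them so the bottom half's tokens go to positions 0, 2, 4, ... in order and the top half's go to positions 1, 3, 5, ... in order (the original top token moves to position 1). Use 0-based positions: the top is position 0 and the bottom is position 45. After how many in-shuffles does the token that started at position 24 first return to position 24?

Follow position 24 under repeated in-shuffles:
24 → 2 → 5 → 11 → 23 → 0 → 1 → 3 → ... → 24 (length 23)
It first returns after 23 in-shuffles.

23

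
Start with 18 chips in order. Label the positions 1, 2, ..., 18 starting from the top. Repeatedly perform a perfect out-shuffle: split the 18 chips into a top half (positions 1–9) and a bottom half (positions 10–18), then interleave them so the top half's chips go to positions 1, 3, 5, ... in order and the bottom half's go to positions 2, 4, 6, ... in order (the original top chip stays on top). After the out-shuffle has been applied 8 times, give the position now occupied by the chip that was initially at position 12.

Track the chip's position through each out-shuffle:
12 → 6 → 11 → 4 → 7 → 13 → 8 → 15 → 12

12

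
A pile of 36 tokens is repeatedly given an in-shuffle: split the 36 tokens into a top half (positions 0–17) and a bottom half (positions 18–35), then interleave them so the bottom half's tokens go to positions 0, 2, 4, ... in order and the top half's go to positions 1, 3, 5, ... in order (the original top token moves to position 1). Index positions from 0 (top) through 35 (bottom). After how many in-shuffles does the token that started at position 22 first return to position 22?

Follow position 22 under repeated in-shuffles:
22 → 8 → 17 → 35 → 34 → 32 → 28 → 20 → ... → 22 (length 36)
It first returns after 36 in-shuffles.

36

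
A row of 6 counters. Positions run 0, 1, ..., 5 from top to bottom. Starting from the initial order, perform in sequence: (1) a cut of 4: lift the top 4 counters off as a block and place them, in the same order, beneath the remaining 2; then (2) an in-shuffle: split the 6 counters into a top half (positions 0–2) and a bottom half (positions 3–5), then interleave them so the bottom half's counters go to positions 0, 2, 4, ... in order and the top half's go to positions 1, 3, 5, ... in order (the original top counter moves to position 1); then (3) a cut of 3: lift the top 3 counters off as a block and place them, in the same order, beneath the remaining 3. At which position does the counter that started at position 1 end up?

3

Track the counter from position 1 forward through each operation:
  after op 1 (cut 4): 1 → 3
  after op 2 (in-shuffle): 3 → 0
  after op 3 (cut 3): 0 → 3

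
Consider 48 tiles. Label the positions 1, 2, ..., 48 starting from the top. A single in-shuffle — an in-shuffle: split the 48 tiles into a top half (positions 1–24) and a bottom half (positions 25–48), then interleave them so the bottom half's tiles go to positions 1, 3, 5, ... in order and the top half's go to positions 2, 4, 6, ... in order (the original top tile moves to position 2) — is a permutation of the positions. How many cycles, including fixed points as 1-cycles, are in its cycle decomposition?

4

Trace each unvisited position around until it returns:
(1 2 4 8 16 32 ... len 21) (3 6 12 24 48 47 ... len 21) (7 14 28) (21 42 35)
4 cycles in total.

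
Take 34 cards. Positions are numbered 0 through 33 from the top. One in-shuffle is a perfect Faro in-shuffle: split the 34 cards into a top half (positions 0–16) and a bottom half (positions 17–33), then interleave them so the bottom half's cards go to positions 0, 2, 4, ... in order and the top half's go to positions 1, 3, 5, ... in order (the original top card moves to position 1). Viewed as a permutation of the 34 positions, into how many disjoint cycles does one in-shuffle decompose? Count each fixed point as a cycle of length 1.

5

Trace each unvisited position around until it returns:
(0 1 3 7 15 31 ... len 12) (2 5 11 23 12 25 ... len 12) (4 9 19) (6 13 27 20) (14 29 24)
5 cycles in total.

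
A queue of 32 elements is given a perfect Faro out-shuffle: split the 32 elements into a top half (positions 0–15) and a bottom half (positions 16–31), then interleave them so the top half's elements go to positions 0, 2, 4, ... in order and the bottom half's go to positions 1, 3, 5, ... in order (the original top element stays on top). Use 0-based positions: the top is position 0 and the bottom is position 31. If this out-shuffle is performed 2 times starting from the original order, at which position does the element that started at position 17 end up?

6

Track the element's position through each out-shuffle:
17 → 3 → 6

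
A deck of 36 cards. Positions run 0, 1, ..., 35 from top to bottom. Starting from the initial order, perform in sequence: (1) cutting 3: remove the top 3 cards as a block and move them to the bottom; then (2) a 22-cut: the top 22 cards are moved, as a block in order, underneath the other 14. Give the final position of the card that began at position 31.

6

Track the card from position 31 forward through each operation:
  after op 1 (cut 3): 31 → 28
  after op 2 (cut 22): 28 → 6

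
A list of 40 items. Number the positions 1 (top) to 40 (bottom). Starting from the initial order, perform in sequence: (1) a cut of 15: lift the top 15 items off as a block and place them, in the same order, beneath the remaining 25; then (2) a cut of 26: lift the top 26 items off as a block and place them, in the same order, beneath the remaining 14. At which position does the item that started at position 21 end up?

20

Track the item from position 21 forward through each operation:
  after op 1 (cut 15): 21 → 6
  after op 2 (cut 26): 6 → 20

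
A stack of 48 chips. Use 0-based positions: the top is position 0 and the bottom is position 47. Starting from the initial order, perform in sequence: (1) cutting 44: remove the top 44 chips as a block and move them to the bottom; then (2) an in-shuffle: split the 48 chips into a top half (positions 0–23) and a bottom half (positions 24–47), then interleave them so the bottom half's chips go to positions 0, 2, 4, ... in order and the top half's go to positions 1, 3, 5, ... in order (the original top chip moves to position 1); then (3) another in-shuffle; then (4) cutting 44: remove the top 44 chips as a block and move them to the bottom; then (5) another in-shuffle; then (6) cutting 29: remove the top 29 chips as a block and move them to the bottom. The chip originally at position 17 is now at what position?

Track the chip from position 17 forward through each operation:
  after op 1 (cut 44): 17 → 21
  after op 2 (in-shuffle): 21 → 43
  after op 3 (in-shuffle): 43 → 38
  after op 4 (cut 44): 38 → 42
  after op 5 (in-shuffle): 42 → 36
  after op 6 (cut 29): 36 → 7

7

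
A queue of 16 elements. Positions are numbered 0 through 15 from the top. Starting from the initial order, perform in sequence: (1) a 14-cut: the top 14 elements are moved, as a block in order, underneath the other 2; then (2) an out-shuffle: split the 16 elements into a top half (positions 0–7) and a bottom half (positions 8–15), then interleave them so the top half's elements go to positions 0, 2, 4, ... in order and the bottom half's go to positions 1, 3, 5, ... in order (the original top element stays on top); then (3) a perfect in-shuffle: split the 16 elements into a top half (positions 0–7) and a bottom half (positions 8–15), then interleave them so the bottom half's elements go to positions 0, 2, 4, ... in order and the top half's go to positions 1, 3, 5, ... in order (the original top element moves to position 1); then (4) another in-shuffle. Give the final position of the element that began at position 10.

5

Track the element from position 10 forward through each operation:
  after op 1 (cut 14): 10 → 12
  after op 2 (out-shuffle): 12 → 9
  after op 3 (in-shuffle): 9 → 2
  after op 4 (in-shuffle): 2 → 5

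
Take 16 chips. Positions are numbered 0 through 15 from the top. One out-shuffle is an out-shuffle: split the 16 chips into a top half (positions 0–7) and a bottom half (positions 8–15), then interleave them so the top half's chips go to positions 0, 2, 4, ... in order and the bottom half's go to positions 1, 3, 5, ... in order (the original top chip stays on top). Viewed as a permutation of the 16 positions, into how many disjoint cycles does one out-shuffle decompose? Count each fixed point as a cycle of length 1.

6

Trace each unvisited position around until it returns:
(0) (1 2 4 8) (3 6 12 9) (5 10) (7 14 13 11) (15)
6 cycles in total.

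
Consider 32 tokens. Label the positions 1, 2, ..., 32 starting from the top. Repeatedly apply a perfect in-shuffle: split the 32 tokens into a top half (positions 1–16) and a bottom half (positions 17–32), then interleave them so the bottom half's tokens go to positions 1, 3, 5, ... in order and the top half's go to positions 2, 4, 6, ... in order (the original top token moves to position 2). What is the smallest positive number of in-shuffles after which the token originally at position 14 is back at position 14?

Follow position 14 under repeated in-shuffles:
14 → 28 → 23 → 13 → 26 → 19 → 5 → 10 → 20 → 7 → 14
It first returns after 10 in-shuffles.

10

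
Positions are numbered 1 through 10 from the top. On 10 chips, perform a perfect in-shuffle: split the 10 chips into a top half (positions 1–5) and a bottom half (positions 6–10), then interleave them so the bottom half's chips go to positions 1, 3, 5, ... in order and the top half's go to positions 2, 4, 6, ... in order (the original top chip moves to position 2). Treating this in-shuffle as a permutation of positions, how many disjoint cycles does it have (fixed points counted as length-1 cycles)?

1

Trace each unvisited position around until it returns:
(1 2 4 8 5 10 9 7 3 6)
1 cycle in total.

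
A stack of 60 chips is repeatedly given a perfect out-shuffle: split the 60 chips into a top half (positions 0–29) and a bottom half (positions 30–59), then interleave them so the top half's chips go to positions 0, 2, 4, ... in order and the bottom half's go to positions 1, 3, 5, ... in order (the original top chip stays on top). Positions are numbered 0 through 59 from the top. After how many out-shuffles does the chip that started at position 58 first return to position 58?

58

Follow position 58 under repeated out-shuffles:
58 → 57 → 55 → 51 → 43 → 27 → 54 → 49 → ... → 58 (length 58)
It first returns after 58 out-shuffles.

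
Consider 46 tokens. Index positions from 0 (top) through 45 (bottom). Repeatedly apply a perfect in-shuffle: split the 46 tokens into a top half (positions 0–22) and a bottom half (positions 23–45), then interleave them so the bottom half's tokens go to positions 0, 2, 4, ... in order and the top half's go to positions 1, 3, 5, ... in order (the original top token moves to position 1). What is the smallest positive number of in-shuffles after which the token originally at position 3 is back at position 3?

Follow position 3 under repeated in-shuffles:
3 → 7 → 15 → 31 → 16 → 33 → 20 → 41 → ... → 3 (length 23)
It first returns after 23 in-shuffles.

23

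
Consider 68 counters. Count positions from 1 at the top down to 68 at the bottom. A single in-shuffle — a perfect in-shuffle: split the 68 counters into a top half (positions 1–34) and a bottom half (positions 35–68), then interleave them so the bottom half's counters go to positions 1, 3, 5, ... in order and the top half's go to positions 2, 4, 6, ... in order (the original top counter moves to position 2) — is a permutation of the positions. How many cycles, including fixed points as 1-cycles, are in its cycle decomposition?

Trace each unvisited position around until it returns:
(1 2 4 8 16 32 ... len 22) (3 6 12 24 48 27 ... len 11) (5 10 20 40 11 22 ... len 22) (15 30 60 51 33 66 ... len 11) (23 46)
5 cycles in total.

5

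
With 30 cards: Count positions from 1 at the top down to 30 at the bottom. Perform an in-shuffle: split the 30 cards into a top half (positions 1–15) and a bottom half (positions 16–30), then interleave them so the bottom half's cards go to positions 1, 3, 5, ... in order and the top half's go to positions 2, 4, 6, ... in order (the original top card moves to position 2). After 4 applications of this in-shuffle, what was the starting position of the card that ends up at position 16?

Work backwards from position 16, undoing one in-shuffle at a time:
16 ← 8 ← 4 ← 2 ← 1
So the card now at position 16 started at position 1.

1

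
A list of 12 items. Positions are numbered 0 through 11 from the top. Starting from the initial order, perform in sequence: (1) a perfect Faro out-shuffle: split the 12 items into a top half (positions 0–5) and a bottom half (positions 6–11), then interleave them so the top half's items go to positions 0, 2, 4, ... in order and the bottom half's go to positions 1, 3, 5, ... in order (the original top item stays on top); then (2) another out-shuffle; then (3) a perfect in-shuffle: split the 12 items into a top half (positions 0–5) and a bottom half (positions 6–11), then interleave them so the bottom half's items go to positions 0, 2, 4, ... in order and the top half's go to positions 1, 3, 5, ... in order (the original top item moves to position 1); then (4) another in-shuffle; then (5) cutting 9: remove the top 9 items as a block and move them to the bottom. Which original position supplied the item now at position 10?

3

Undo the operations in reverse order, starting from position 10:
  undo op 5 (cut 9): 10 ← 7
  undo op 4 (in-shuffle, from top half): 7 ← 3
  undo op 3 (in-shuffle, from top half): 3 ← 1
  undo op 2 (out-shuffle, from bottom half): 1 ← 6
  undo op 1 (out-shuffle, from top half): 6 ← 3
So the item at position 10 came from original position 3.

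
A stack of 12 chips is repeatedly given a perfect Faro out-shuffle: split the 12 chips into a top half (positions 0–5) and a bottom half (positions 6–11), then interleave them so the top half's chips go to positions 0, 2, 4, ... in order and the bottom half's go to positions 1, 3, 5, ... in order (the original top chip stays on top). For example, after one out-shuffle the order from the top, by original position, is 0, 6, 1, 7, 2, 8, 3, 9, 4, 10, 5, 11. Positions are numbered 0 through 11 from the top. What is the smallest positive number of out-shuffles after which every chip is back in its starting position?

10

The out-shuffle permutes the 12 positions with cycle lengths [1, 1, 10].
Every chip is home exactly when every cycle has completed a whole number of laps, i.e. after lcm(1, 10) = 10 out-shuffles.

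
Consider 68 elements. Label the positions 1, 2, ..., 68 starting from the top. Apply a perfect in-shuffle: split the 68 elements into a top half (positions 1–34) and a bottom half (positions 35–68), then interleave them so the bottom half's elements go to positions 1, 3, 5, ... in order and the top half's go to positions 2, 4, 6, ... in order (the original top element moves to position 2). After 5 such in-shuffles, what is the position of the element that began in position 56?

Track the element's position through each in-shuffle:
56 → 43 → 17 → 34 → 68 → 67

67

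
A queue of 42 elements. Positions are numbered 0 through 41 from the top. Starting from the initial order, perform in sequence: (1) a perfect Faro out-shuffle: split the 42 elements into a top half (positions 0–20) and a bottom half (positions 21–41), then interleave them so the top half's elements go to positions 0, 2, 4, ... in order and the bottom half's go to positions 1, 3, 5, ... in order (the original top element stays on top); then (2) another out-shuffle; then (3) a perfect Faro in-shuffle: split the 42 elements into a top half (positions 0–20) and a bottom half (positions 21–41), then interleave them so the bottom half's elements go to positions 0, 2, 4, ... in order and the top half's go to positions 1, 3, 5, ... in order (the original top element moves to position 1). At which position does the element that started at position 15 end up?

Track the element from position 15 forward through each operation:
  after op 1 (out-shuffle): 15 → 30
  after op 2 (out-shuffle): 30 → 19
  after op 3 (in-shuffle): 19 → 39

39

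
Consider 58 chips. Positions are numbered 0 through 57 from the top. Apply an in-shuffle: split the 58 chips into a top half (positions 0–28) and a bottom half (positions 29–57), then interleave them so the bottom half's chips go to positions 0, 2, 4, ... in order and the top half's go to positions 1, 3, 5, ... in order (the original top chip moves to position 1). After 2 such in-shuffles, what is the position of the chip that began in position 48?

18

Track the chip's position through each in-shuffle:
48 → 38 → 18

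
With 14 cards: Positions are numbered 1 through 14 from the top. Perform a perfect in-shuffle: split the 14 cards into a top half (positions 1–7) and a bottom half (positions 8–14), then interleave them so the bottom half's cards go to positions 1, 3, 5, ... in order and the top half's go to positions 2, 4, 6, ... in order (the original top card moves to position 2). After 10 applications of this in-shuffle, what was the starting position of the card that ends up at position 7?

Work backwards from position 7, undoing one in-shuffle at a time:
7 ← 11 ← 13 ← 14 ← 7 ← 11 ← 13 ← 14 ← 7 ← 11 ← 13
So the card now at position 7 started at position 13.

13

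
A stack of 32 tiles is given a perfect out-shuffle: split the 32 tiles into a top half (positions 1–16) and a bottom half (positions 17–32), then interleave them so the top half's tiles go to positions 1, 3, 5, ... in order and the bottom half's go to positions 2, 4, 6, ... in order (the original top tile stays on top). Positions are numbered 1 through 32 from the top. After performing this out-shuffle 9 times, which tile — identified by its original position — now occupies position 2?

Work backwards from position 2, undoing one out-shuffle at a time:
2 ← 17 ← 9 ← 5 ← 3 ← 2 ← 17 ← 9 ← 5 ← 3
So the tile now at position 2 started at position 3.

3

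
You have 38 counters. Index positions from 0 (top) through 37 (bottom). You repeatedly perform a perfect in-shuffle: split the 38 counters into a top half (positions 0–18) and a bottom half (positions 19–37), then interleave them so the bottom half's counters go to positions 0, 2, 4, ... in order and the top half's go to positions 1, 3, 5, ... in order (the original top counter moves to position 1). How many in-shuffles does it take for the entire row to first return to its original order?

12

The in-shuffle permutes the 38 positions with cycle lengths [2, 12, 12, 12].
Every counter is home exactly when every cycle has completed a whole number of laps, i.e. after lcm(2, 12) = 12 in-shuffles.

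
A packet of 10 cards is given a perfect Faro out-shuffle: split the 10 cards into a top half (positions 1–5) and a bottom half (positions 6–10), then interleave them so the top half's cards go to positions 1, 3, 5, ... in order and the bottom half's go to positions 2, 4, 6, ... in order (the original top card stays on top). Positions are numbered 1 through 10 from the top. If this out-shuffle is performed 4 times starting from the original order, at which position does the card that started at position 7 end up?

Track the card's position through each out-shuffle:
7 → 4 → 7 → 4 → 7

7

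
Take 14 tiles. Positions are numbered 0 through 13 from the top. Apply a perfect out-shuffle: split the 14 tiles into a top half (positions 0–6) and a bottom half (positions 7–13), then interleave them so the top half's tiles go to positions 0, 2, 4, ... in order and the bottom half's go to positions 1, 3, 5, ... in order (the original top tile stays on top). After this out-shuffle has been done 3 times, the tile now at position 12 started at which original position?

Work backwards from position 12, undoing one out-shuffle at a time:
12 ← 6 ← 3 ← 8
So the tile now at position 12 started at position 8.

8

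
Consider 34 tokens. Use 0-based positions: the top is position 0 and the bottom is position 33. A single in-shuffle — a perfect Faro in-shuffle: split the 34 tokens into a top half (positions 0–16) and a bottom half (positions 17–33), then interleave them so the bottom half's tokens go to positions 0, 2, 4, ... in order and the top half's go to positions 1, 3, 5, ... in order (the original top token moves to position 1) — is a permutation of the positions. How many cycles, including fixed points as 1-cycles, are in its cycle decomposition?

5

Trace each unvisited position around until it returns:
(0 1 3 7 15 31 ... len 12) (2 5 11 23 12 25 ... len 12) (4 9 19) (6 13 27 20) (14 29 24)
5 cycles in total.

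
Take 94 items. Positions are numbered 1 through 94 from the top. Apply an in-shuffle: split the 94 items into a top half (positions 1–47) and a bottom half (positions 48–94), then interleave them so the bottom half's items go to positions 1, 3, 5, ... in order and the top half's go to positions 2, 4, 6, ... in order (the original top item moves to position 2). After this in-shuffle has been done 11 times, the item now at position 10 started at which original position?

Work backwards from position 10, undoing one in-shuffle at a time:
10 ← 5 ← 50 ← 25 ← 60 ← 30 ← 15 ← 55 ← 75 ← 85 ← 90 ← 45
So the item now at position 10 started at position 45.

45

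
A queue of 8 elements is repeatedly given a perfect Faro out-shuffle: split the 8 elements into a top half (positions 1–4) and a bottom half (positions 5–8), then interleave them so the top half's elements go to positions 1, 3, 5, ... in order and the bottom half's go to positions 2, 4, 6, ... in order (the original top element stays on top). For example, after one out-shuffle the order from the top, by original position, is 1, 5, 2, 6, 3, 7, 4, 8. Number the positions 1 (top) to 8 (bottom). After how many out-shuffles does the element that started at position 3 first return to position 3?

3

Follow position 3 under repeated out-shuffles:
3 → 5 → 2 → 3
It first returns after 3 out-shuffles.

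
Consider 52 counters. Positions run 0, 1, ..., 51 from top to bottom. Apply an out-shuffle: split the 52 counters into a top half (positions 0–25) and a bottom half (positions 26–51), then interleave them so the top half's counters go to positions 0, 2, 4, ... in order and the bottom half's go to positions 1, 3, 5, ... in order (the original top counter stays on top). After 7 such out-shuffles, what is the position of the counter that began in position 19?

35

Track the counter's position through each out-shuffle:
19 → 38 → 25 → 50 → 49 → 47 → 43 → 35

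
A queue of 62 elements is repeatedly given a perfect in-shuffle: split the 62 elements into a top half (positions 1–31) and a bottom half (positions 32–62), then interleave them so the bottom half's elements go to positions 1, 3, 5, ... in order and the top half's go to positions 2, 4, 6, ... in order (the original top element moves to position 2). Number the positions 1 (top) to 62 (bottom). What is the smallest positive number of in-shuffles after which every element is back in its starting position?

The in-shuffle permutes the 62 positions with cycle lengths [2, 3, 3, 6, 6, 6, 6, 6, 6, 6, 6, 6].
Every element is home exactly when every cycle has completed a whole number of laps, i.e. after lcm(2, 3, 6) = 6 in-shuffles.

6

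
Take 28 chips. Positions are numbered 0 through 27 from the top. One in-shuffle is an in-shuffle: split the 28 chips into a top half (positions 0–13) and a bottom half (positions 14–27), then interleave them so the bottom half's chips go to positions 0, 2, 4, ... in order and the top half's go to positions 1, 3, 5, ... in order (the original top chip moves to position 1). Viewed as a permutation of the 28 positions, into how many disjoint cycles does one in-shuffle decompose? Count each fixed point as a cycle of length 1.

Trace each unvisited position around until it returns:
(0 1 3 7 15 2 ... len 28)
1 cycle in total.

1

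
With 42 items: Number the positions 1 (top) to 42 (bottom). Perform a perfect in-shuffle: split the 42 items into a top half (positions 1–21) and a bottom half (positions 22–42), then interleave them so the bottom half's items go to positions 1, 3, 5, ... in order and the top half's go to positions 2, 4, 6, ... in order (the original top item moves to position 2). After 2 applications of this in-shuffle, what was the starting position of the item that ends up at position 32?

Work backwards from position 32, undoing one in-shuffle at a time:
32 ← 16 ← 8
So the item now at position 32 started at position 8.

8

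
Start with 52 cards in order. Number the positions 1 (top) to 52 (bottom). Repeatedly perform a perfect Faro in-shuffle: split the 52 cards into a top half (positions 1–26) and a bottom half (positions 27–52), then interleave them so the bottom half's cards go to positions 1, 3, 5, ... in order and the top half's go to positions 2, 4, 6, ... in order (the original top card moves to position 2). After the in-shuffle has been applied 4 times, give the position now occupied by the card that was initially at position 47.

10

Track the card's position through each in-shuffle:
47 → 41 → 29 → 5 → 10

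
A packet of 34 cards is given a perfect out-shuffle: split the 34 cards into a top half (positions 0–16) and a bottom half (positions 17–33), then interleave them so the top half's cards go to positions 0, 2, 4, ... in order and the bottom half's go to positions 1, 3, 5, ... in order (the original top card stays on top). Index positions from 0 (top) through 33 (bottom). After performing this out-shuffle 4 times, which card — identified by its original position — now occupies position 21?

Work backwards from position 21, undoing one out-shuffle at a time:
21 ← 27 ← 30 ← 15 ← 24
So the card now at position 21 started at position 24.

24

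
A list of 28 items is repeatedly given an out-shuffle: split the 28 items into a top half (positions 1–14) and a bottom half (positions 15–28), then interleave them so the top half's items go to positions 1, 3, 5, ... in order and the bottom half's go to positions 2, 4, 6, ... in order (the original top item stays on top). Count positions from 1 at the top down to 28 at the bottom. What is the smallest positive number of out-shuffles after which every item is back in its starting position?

18

The out-shuffle permutes the 28 positions with cycle lengths [1, 1, 2, 6, 18].
Every item is home exactly when every cycle has completed a whole number of laps, i.e. after lcm(1, 2, 6, 18) = 18 out-shuffles.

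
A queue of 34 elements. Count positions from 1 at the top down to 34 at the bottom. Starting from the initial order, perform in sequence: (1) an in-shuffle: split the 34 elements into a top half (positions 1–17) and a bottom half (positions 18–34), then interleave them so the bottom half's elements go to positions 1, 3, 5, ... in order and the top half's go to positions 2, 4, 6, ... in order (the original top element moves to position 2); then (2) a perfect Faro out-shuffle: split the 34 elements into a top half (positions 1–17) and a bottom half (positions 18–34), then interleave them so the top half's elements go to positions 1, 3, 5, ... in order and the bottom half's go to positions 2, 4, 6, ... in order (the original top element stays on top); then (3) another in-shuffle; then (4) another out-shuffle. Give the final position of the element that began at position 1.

Track the element from position 1 forward through each operation:
  after op 1 (in-shuffle): 1 → 2
  after op 2 (out-shuffle): 2 → 3
  after op 3 (in-shuffle): 3 → 6
  after op 4 (out-shuffle): 6 → 11

11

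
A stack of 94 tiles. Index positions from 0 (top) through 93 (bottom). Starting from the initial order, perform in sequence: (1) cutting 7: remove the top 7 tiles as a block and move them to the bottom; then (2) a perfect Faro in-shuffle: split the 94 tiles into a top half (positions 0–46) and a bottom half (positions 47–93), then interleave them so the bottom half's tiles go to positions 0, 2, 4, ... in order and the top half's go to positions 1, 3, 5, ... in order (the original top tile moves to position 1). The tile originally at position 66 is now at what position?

24

Track the tile from position 66 forward through each operation:
  after op 1 (cut 7): 66 → 59
  after op 2 (in-shuffle): 59 → 24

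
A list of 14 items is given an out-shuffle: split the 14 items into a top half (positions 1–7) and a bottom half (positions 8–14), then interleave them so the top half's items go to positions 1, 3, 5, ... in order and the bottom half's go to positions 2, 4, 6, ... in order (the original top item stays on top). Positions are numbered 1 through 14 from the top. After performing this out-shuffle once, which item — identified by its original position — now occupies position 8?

Work backwards from position 8, undoing one out-shuffle at a time:
8 ← 11
So the item now at position 8 started at position 11.

11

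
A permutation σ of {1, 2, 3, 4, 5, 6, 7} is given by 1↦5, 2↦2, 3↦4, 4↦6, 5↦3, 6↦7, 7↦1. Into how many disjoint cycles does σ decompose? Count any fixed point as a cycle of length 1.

Cycle decomposition: (1 5 3 4 6 7) (2).
2 cycles.

2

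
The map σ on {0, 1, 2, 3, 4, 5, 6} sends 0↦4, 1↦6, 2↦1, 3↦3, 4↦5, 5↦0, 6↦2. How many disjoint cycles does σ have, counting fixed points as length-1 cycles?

3

Cycle decomposition: (0 4 5) (1 6 2) (3).
3 cycles.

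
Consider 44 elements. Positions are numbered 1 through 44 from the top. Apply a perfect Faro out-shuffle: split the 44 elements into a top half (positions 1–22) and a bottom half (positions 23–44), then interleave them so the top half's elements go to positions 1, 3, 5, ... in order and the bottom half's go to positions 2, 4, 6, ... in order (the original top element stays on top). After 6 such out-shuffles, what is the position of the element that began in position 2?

Track the element's position through each out-shuffle:
2 → 3 → 5 → 9 → 17 → 33 → 22

22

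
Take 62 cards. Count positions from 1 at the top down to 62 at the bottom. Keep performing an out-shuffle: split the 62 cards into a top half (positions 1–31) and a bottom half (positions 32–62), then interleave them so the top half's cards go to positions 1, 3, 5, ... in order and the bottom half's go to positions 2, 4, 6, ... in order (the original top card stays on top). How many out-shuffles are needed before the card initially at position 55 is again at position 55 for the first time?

Follow position 55 under repeated out-shuffles:
55 → 48 → 34 → 6 → 11 → 21 → 41 → 20 → ... → 55 (length 60)
It first returns after 60 out-shuffles.

60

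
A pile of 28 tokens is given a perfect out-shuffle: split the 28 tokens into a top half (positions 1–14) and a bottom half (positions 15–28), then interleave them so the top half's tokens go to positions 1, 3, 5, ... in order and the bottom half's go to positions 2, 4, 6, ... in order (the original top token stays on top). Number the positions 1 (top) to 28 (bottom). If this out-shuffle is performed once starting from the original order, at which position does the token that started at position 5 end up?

Track the token's position through each out-shuffle:
5 → 9

9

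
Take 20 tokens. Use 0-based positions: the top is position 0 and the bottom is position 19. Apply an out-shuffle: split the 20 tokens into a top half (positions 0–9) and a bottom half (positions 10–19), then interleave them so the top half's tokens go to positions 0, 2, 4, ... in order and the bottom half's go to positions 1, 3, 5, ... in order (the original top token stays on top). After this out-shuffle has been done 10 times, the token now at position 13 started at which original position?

Work backwards from position 13, undoing one out-shuffle at a time:
13 ← 16 ← 8 ← 4 ← 2 ← 1 ← 10 ← 5 ← 12 ← 6 ← 3
So the token now at position 13 started at position 3.

3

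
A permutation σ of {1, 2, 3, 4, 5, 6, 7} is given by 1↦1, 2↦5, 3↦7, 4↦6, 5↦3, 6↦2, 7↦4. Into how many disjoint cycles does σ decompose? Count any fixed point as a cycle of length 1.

2

Cycle decomposition: (1) (2 5 3 7 4 6).
2 cycles.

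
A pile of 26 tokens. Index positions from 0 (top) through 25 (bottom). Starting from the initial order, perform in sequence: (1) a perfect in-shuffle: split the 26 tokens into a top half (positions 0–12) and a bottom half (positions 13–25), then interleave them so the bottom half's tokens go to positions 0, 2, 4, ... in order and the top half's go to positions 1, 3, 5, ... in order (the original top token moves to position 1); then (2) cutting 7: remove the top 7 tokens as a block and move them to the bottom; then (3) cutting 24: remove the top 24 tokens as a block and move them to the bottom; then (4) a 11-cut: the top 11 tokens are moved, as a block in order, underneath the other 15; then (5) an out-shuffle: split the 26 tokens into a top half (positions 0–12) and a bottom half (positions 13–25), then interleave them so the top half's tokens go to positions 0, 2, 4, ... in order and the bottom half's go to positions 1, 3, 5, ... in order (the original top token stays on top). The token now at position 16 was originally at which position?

Undo the operations in reverse order, starting from position 16:
  undo op 5 (out-shuffle, from top half): 16 ← 8
  undo op 4 (cut 11): 8 ← 19
  undo op 3 (cut 24): 19 ← 17
  undo op 2 (cut 7): 17 ← 24
  undo op 1 (in-shuffle, from bottom half): 24 ← 25
So the token at position 16 came from original position 25.

25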